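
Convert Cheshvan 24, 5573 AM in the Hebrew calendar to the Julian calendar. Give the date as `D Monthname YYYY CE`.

18 October 1812 CE

The source date corresponds to 30 October 1812 in the Gregorian calendar (JDN 2383182).
That day falls on 18 October 1812 CE in the Julian calendar.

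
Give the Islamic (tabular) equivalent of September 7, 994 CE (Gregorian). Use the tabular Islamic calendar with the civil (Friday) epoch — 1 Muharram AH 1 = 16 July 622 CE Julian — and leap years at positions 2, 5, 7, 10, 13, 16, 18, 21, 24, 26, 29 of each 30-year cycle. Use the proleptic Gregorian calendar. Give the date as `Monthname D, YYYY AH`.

Rajab 23, 384 AH

Both dates share Julian Day Number 2084361; in the tabular Islamic calendar that is 23 Rajab 384 AH.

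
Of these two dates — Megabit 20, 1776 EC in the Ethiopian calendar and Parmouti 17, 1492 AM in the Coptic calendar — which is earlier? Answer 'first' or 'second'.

Converting both to JDN: 2372739 vs 2369844; the smaller is the second.

second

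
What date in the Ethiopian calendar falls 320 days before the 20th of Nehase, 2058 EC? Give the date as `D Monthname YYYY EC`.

30 Meskerem 2058 EC

JDN of the 20th of Nehase, 2058 EC = 2475889.
2475889 − 320 = 2475569.
JDN 2475569 in the Ethiopian calendar is 30 Meskerem 2058 EC.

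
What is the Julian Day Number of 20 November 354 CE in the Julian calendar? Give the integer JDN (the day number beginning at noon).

Equivalently 21 November 354 (proleptic Gregorian).
JDN 2400001 is 17 November 1858 CE (Gregorian), MJD 0; the target day is −549321 days from there, so JDN = 1850680.

1850680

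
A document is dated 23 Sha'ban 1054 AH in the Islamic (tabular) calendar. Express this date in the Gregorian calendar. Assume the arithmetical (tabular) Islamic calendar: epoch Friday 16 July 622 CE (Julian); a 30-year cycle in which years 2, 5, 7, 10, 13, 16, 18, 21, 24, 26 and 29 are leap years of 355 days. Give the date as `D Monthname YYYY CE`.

25 October 1644 CE

Both dates share Julian Day Number 2321817; in the Gregorian calendar that is 25 October 1644 CE.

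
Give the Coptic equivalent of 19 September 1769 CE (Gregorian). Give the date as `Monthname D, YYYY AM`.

Thout 11, 1486 AM

Julian Day Number of the source date = 2367436.
Converting JDN 2367436 to the Coptic calendar gives 11 Thout 1486 AM.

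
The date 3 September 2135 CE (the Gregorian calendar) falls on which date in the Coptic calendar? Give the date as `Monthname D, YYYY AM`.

Julian Day Number of the source date = 2501098.
Converting JDN 2501098 to the Coptic calendar gives 27 Mesori 1851 AM.

Mesori 27, 1851 AM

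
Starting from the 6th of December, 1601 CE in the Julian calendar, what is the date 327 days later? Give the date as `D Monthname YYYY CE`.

29 October 1602 CE

JDN of the 6th of December, 1601 CE = 2306163.
2306163 + 327 = 2306490.
JDN 2306490 in the Julian calendar is 29 October 1602 CE.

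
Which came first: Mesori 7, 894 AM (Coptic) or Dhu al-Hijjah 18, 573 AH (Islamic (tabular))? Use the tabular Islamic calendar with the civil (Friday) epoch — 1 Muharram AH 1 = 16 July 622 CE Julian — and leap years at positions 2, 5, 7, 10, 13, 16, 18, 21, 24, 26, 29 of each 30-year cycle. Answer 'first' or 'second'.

second

Converting both to JDN: 2151534 vs 2151480; the smaller is the second.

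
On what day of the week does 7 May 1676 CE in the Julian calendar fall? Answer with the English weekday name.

Equivalently 17 May 1676 Gregorian, JDN 2333344.
JDN 2333344 mod 7 = 6, and JDN 0 was a Monday, so this is a Sunday.

Sunday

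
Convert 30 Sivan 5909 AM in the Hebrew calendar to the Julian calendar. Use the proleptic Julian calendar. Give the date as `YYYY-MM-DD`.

Both dates share Julian Day Number 2506152; in the Julian calendar that is 21 June 2149 CE.

2149-06-21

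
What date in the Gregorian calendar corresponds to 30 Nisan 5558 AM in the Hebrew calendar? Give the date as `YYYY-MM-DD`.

1798-04-16

Julian Day Number of the source date = 2377872.
Converting JDN 2377872 to the Gregorian calendar gives 16 April 1798 CE.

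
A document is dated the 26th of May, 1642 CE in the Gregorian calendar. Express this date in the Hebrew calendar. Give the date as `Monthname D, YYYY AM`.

Julian Day Number of the source date = 2320934.
Converting JDN 2320934 to the Hebrew calendar gives 26 Iyar 5402 AM.

Iyar 26, 5402 AM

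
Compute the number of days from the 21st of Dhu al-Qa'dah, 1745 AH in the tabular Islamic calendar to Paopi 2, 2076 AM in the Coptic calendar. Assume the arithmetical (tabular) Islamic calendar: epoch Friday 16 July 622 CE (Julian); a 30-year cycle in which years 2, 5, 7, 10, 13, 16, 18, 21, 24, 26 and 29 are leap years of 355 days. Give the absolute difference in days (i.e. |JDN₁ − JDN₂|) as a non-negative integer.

16185

First date → JDN 2566770; second date → JDN 2582955.
The interval is |2566770 − 2582955| = 16185 days.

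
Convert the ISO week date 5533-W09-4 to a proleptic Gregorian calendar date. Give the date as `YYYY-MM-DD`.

5533-03-02

ISO week 1 of 5533 is the week containing the first Thursday of 5533.
Week 9, day 4 (Thursday) lands on 5533-03-02.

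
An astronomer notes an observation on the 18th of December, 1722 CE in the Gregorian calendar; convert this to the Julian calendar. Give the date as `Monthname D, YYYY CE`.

December 7, 1722 CE

The Julian–Gregorian offset here is 11 days (Julian trailing).
18 December 1722 Gregorian − 11 days → 7 December 1722 Julian.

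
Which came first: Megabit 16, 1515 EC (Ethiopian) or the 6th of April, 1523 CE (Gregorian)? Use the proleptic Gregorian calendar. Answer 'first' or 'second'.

First date → JDN 2277404; second date → JDN 2277419.
JDN 2277404 < JDN 2277419, so the first date is earlier.

first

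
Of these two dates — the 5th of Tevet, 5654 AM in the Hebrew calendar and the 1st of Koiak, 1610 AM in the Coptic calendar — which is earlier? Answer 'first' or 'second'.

second

Converting both to JDN: 2412812 vs 2412807; the smaller is the second.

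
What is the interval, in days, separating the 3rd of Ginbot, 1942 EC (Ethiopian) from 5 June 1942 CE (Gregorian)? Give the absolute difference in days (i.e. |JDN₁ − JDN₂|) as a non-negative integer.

2897

JDN of the first date = 2433413.
JDN of the second date = 2430516.
|2430516 − 2433413| = 2897.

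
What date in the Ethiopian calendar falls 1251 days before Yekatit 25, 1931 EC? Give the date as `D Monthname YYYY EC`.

JDN of Yekatit 25, 1931 EC = 2429327.
2429327 − 1251 = 2428076.
JDN 2428076 in the Ethiopian calendar is 19 Meskerem 1928 EC.

19 Meskerem 1928 EC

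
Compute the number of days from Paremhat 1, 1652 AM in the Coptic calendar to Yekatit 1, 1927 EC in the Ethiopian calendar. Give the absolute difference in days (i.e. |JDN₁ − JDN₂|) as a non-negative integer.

First date → JDN 2428238; second date → JDN 2427842.
The interval is |2428238 − 2427842| = 396 days.

396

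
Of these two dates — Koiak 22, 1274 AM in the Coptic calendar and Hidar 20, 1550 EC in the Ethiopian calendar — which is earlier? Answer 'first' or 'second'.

First date → JDN 2290104; second date → JDN 2290072.
JDN 2290072 < JDN 2290104, so the second date is earlier.

second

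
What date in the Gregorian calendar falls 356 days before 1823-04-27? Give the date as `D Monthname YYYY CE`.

JDN of 1823-04-27 = 2387013.
2387013 − 356 = 2386657.
JDN 2386657 in the Gregorian calendar is 6 May 1822 CE.

6 May 1822 CE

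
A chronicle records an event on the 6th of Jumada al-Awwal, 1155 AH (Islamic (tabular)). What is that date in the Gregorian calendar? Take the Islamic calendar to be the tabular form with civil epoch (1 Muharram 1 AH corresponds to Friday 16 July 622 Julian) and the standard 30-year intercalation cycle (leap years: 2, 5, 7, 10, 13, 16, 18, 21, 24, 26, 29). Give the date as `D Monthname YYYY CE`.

Both dates share Julian Day Number 2357502; in the Gregorian calendar that is 9 July 1742 CE.

9 July 1742 CE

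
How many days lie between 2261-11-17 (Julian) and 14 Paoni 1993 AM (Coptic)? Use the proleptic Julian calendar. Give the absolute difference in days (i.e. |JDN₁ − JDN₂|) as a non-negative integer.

JDN of the first date = 2547209.
JDN of the second date = 2552891.
|2552891 − 2547209| = 5682.

5682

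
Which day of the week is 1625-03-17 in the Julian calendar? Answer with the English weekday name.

Thursday

Equivalently 27 March 1625 Gregorian, JDN 2314665.
Since JDN mod 7 = 3 (0 = Monday), the day is Thursday.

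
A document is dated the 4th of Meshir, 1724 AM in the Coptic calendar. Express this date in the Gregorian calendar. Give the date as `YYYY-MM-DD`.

Both dates share Julian Day Number 2454509; in the Gregorian calendar that is 12 February 2008 CE.

2008-02-12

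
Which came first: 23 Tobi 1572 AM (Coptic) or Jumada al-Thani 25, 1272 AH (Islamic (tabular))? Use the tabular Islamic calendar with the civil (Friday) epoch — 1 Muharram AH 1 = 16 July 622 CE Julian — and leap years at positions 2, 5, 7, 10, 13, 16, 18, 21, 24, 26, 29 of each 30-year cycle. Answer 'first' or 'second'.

first

Converting both to JDN: 2398980 vs 2399012; the smaller is the first.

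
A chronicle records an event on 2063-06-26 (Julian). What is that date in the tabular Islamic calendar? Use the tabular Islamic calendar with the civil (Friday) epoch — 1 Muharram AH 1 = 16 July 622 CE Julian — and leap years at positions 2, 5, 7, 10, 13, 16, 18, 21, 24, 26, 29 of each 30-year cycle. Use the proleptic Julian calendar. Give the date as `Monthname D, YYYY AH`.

Julian Day Number of the source date = 2474745.
Converting JDN 2474745 to the tabular Islamic calendar gives 13 Rabi' al-Awwal 1486 AH.

Rabi' al-Awwal 13, 1486 AH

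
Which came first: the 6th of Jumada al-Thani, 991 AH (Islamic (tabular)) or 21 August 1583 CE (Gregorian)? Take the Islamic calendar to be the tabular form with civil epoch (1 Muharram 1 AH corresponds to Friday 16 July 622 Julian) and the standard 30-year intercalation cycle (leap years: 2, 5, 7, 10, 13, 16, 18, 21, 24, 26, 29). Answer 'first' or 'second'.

The two dates have Julian Day Numbers 2299416 and 2299471 respectively.
Since 2299416 < 2299471, the first date comes first.

first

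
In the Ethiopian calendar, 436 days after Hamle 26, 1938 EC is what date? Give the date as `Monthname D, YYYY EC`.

Tikimt 1, 1940 EC

Counting 436 days forward from JDN 2432035 reaches JDN 2432471, which is Tikimt 1, 1940 EC.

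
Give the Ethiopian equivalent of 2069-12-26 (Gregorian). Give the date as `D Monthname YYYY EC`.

17 Tahsas 2062 EC

Julian Day Number of the source date = 2477107.
Converting JDN 2477107 to the Ethiopian calendar gives 17 Tahsas 2062 EC.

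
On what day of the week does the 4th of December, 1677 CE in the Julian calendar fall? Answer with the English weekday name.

Equivalently 14 December 1677 Gregorian, JDN 2333920.
JDN 2333920 mod 7 = 1, and JDN 0 was a Monday, so this is a Tuesday.

Tuesday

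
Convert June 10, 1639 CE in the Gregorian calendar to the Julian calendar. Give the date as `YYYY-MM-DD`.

1639-05-31

At this point the Julian calendar is 10 days behind the Gregorian.
10 June 1639 Gregorian − 10 days → 31 May 1639 Julian.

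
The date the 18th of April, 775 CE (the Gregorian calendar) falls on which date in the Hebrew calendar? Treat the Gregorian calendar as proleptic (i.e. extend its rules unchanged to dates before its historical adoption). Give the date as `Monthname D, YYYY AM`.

Iyar 9, 4535 AM

Both dates share Julian Day Number 2004230; in the Hebrew calendar that is 9 Iyar 4535 AM.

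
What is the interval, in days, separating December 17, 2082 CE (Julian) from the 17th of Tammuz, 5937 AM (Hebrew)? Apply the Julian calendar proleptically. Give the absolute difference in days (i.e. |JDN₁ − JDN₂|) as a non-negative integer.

First date → JDN 2481859; second date → JDN 2516387.
The interval is |2481859 − 2516387| = 34528 days.

34528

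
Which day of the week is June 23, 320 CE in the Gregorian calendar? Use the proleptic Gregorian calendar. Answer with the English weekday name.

JDN 1838111 mod 7 = 2, and JDN 0 was a Monday, so this is a Wednesday.

Wednesday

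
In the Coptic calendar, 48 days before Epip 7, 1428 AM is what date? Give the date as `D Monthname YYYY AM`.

19 Pashons 1428 AM

Counting 48 days back from JDN 2346548 reaches JDN 2346500, which is 19 Pashons 1428 AM.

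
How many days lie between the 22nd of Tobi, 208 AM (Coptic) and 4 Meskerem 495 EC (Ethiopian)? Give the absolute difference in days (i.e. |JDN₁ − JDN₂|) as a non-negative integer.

3879

First date → JDN 1900778; second date → JDN 1904657.
The interval is |1900778 − 1904657| = 3879 days.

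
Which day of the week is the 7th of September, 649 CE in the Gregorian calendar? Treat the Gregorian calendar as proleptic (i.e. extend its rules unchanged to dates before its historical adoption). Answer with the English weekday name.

JDN 1958352 mod 7 = 4, and JDN 0 was a Monday, so this is a Friday.

Friday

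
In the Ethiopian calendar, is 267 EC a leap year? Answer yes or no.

yes

267 mod 4 = 3; in the Ethiopian calendar a year is leap when year mod 4 = 3, so it is a leap year.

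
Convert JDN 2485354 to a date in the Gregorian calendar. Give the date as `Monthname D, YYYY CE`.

Counting from JDN 2299161 = 15 Oct 1582 gives an offset of 186193 days.

July 25, 2092 CE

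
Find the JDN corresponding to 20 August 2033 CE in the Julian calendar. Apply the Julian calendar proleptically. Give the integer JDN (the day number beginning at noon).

2463843

In the Gregorian calendar the same day is 2 September 2033.
JDN 2400001 is 17 November 1858 CE (Gregorian), MJD 0; the target day is +63842 days from there, so JDN = 2463843.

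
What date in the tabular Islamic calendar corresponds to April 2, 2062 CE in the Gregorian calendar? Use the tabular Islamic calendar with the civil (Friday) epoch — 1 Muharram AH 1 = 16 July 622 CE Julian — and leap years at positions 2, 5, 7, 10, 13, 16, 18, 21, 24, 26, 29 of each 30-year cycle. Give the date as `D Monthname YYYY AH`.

22 Dhu al-Qa'dah 1484 AH

Both dates share Julian Day Number 2474282; in the tabular Islamic calendar that is 22 Dhu al-Qa'dah 1484 AH.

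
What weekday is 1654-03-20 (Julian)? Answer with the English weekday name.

Monday

This is JDN 2325260 (30 March 1654 Gregorian).
2325260 ≡ 0 (mod 7); counting from Monday = 0 gives Monday.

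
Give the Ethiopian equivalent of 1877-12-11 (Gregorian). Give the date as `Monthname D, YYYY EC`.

Tahsas 3, 1870 EC

Julian Day Number of the source date = 2406965.
Converting JDN 2406965 to the Ethiopian calendar gives 3 Tahsas 1870 EC.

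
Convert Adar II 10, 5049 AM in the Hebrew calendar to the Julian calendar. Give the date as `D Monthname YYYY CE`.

The source date corresponds to 11 March 1289 in the proleptic Gregorian calendar (JDN 2191928).
That day falls on 4 March 1289 CE in the Julian calendar.

4 March 1289 CE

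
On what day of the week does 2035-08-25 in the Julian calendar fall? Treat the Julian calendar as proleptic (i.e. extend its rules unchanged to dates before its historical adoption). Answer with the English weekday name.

In the Gregorian calendar this is 7 September 2035 (JDN 2464578).
Since JDN mod 7 = 4 (0 = Monday), the day is Friday.

Friday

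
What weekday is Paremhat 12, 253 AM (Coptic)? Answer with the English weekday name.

Sunday

In the proleptic Gregorian calendar this is 10 March 537 (JDN 1917264).
Since JDN mod 7 = 6 (0 = Monday), the day is Sunday.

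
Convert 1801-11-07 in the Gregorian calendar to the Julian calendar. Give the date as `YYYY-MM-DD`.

For dates in this range the Gregorian date is 12 days ahead of the Julian.
7 November 1801 Gregorian − 12 days → 26 October 1801 Julian.

1801-10-26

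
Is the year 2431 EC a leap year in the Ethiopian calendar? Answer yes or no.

yes

2431 mod 4 = 3; in the Ethiopian calendar a year is leap when year mod 4 = 3, so it is a leap year.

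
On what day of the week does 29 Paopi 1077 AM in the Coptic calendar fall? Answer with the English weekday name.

Monday

In the proleptic Gregorian calendar this is 3 November 1360 (JDN 2218097).
2218097 ≡ 0 (mod 7); counting from Monday = 0 gives Monday.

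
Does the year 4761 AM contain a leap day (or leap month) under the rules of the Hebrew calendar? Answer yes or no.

yes

Hebrew year 4761 is year 11 of its 19-year Metonic cycle; leap years are at positions 3, 6, 8, 11, 14, 17, 19, so it is a leap year (13 months).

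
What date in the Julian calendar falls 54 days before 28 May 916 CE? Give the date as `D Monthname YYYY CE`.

Counting 54 days back from JDN 2055775 reaches JDN 2055721, which is 4 April 916 CE.

4 April 916 CE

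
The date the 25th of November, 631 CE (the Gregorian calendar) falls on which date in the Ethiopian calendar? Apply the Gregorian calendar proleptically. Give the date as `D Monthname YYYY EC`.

Julian Day Number of the source date = 1951856.
Converting JDN 1951856 to the Ethiopian calendar gives 25 Hidar 624 EC.

25 Hidar 624 EC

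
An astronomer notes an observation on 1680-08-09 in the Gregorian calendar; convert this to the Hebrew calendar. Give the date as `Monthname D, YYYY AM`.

Julian Day Number of the source date = 2334889.
Converting JDN 2334889 to the Hebrew calendar gives 14 Av 5440 AM.

Av 14, 5440 AM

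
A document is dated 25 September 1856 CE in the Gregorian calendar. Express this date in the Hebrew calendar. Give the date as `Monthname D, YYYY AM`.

Elul 25, 5616 AM

Both dates share Julian Day Number 2399218; in the Hebrew calendar that is 25 Elul 5616 AM.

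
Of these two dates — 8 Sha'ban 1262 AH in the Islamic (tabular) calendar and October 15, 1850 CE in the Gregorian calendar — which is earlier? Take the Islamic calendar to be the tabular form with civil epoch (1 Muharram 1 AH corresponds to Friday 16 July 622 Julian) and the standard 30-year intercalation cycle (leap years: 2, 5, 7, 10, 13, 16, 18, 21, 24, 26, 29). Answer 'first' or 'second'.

first

Converting both to JDN: 2395510 vs 2397046; the smaller is the first.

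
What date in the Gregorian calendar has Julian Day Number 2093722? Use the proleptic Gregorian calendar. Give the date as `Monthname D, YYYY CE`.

April 25, 1020 CE

JDN 2451545 is 1 Jan 2000; 2093722 is −357823 days from there.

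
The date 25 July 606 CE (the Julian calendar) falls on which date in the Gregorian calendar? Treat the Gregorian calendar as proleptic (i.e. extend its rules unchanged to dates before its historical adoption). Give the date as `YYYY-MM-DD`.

0606-07-28

At this point the Julian calendar is 3 days behind the Gregorian.
25 July 606 Julian + 3 days → 28 July 606 Gregorian.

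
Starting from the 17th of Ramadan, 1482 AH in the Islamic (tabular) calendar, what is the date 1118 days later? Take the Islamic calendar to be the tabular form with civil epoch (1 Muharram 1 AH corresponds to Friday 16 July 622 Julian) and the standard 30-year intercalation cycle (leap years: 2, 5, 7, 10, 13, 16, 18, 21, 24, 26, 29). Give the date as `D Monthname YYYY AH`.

The starting date is JDN 2473509; 2473509 + 1118 = 2474627.
JDN 2474627 corresponds to 13 Dhu al-Qa'dah 1485 AH.

13 Dhu al-Qa'dah 1485 AH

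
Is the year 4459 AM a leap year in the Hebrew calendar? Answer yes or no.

Hebrew year 4459 is year 13 of its 19-year Metonic cycle; leap years are at positions 3, 6, 8, 11, 14, 17, 19, so it is a common year (12 months).

no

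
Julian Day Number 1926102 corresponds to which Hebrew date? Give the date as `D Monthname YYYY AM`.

JDN 1926102 is 21 May 561 in the proleptic Gregorian calendar.
In the Hebrew calendar that day is 18 Iyar 4321 AM.

18 Iyar 4321 AM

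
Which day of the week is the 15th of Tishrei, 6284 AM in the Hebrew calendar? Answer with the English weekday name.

Saturday

In the Gregorian calendar this is 25 September 2523 (JDN 2642834).
JDN 2642834 mod 7 = 5, and JDN 0 was a Monday, so this is a Saturday.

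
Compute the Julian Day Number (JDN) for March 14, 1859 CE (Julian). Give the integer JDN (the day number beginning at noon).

Equivalently 26 March 1859 (Gregorian).
JDN 2299161 is 15 October 1582 CE (Gregorian); the target day is +100969 days from there, so JDN = 2400130.

2400130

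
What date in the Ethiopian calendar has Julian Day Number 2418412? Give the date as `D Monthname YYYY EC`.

7 Miyazya 1901 EC

JDN 2418412 is 15 April 1909 in the Gregorian calendar.
In the Ethiopian calendar that day is 7 Miyazya 1901 EC.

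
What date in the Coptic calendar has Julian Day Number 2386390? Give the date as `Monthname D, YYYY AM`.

JDN 2386390 is 12 August 1821 in the Gregorian calendar.
In the Coptic calendar that day is Mesori 7, 1537 AM.

Mesori 7, 1537 AM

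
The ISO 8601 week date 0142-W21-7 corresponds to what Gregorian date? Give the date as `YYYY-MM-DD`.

0142-05-27

ISO week 1 of 142 is the week containing the first Thursday of 142.
Week 21, day 7 (Sunday) lands on 0142-05-27.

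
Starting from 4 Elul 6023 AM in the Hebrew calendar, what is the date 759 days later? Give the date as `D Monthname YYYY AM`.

27 Tishrei 6026 AM

JDN of 4 Elul 6023 AM = 2547855.
2547855 + 759 = 2548614.
JDN 2548614 in the Hebrew calendar is 27 Tishrei 6026 AM.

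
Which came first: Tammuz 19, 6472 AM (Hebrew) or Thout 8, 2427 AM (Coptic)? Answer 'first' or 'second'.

second

The two dates have Julian Day Numbers 2711793 and 2711133 respectively.
Since 2711133 < 2711793, the second date comes first.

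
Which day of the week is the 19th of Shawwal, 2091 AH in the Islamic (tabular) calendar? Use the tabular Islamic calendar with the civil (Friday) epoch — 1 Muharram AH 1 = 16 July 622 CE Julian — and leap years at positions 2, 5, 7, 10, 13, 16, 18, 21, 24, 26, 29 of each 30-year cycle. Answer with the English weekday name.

In the Gregorian calendar this is 2 February 2651 (JDN 2689350).
JDN 2689350 mod 7 = 6, and JDN 0 was a Monday, so this is a Sunday.

Sunday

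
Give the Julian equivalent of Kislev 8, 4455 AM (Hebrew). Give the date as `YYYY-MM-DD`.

Both dates share Julian Day Number 1974877; in the Julian calendar that is 2 December 694 CE.

0694-12-02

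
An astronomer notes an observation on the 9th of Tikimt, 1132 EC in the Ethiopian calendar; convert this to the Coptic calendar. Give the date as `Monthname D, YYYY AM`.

Both dates share Julian Day Number 2137357; in the Coptic calendar that is 9 Paopi 856 AM.

Paopi 9, 856 AM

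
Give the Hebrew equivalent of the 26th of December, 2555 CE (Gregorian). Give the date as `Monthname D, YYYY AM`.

Tevet 10, 6316 AM

Both dates share Julian Day Number 2654614; in the Hebrew calendar that is 10 Tevet 6316 AM.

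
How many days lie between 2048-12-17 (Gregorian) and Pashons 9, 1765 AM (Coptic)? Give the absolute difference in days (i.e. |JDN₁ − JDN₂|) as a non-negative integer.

151

JDN of the first date = 2469428.
JDN of the second date = 2469579.
|2469579 − 2469428| = 151.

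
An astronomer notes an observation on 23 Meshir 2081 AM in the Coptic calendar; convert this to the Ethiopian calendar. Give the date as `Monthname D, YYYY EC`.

Yekatit 23, 2357 EC

Both dates share Julian Day Number 2584922; in the Ethiopian calendar that is 23 Yekatit 2357 EC.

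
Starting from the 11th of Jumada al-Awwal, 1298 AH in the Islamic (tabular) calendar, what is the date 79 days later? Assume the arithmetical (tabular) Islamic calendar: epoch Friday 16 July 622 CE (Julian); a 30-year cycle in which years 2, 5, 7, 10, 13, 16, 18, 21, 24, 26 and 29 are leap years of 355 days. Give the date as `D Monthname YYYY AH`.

The starting date is JDN 2408182; 2408182 + 79 = 2408261.
JDN 2408261 corresponds to 1 Sha'ban 1298 AH.

1 Sha'ban 1298 AH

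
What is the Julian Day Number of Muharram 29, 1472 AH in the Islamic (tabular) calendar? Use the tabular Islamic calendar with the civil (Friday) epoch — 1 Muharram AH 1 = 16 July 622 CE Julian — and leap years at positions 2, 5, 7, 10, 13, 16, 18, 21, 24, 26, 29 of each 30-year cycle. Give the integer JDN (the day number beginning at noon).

2469741

Equivalently 26 October 2049 (Gregorian).
JDN 2400001 is 17 November 1858 CE (Gregorian), MJD 0; the target day is +69740 days from there, so JDN = 2469741.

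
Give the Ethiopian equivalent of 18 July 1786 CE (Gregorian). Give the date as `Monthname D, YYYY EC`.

Hamle 13, 1778 EC

Julian Day Number of the source date = 2373582.
Converting JDN 2373582 to the Ethiopian calendar gives 13 Hamle 1778 EC.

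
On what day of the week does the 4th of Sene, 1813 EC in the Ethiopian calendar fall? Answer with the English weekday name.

Sunday

In the Gregorian calendar this is 10 June 1821 (JDN 2386327).
JDN 2386327 mod 7 = 6, and JDN 0 was a Monday, so this is a Sunday.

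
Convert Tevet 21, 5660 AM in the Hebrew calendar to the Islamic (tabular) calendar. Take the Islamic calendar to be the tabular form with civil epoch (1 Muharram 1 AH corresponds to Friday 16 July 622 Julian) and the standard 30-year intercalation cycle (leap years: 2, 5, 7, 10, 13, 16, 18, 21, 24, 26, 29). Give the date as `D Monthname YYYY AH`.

19 Sha'ban 1317 AH

The source date corresponds to 23 December 1899 in the Gregorian calendar (JDN 2415012).
That day falls on 19 Sha'ban 1317 AH in the tabular Islamic calendar.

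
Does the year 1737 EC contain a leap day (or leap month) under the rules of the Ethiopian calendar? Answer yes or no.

no

1737 mod 4 = 1; in the Ethiopian calendar a year is leap when year mod 4 = 3, so it is a common year.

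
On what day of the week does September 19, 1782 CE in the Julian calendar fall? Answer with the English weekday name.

Monday

This is JDN 2372195 (30 September 1782 Gregorian).
2372195 ≡ 0 (mod 7); counting from Monday = 0 gives Monday.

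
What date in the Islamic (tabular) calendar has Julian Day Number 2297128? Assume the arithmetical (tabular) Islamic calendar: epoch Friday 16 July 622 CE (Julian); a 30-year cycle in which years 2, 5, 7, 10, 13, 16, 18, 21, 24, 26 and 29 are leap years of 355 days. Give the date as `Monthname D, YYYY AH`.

Dhu al-Hijjah 22, 984 AH

The proleptic Gregorian equivalent of JDN 2297128 is 22 March 1577.
In the tabular Islamic calendar that day is Dhu al-Hijjah 22, 984 AH.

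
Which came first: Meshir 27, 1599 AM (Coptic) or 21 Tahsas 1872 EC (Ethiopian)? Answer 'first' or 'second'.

Converting both to JDN: 2408875 vs 2407714; the smaller is the second.

second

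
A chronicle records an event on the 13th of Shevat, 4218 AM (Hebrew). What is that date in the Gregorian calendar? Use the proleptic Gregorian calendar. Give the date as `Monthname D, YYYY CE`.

Julian Day Number of the source date = 1888356.
Converting JDN 1888356 to the Gregorian calendar gives 15 January 458 CE.

January 15, 458 CE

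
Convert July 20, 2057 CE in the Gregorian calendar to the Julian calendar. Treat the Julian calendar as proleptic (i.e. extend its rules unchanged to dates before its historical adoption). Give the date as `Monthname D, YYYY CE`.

At this point the Julian calendar is 13 days behind the Gregorian.
20 July 2057 Gregorian − 13 days → 7 July 2057 Julian.

July 7, 2057 CE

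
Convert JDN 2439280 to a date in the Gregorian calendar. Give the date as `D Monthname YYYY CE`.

3 June 1966 CE

JDN 2451545 is 1 Jan 2000; 2439280 is −12265 days from there.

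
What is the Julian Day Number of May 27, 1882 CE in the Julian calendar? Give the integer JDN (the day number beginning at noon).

In the Gregorian calendar the same day is 8 June 1882.
JDN 2451545 is 1 January 2000 CE (Gregorian); the target day is −42940 days from there, so JDN = 2408605.

2408605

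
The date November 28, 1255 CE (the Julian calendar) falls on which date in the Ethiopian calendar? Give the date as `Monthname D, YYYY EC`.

Julian Day Number of the source date = 2179778.
Converting JDN 2179778 to the Ethiopian calendar gives 1 Tahsas 1248 EC.

Tahsas 1, 1248 EC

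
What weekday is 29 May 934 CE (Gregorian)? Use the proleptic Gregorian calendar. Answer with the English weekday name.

Saturday

Since JDN mod 7 = 5 (0 = Monday), the day is Saturday.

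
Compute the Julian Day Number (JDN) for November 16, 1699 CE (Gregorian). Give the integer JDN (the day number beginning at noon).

JDN 2400001 is 17 November 1858 CE (Gregorian), MJD 0; the target day is −58074 days from there, so JDN = 2341927.

2341927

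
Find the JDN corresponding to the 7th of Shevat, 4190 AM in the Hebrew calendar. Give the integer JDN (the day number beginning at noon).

Equivalently 18 January 430 (proleptic Gregorian).
JDN 2451545 is 1 January 2000 CE (Gregorian); the target day is −573413 days from there, so JDN = 1878132.

1878132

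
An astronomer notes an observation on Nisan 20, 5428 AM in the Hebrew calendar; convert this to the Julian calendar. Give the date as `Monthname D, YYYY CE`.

Both dates share Julian Day Number 2330376; in the Julian calendar that is 22 March 1668 CE.

March 22, 1668 CE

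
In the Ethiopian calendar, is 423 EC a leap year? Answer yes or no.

yes

423 mod 4 = 3; in the Ethiopian calendar a year is leap when year mod 4 = 3, so it is a leap year.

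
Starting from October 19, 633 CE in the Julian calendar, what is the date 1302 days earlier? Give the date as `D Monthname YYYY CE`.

27 March 630 CE

The starting date is JDN 1952553; 1952553 − 1302 = 1951251.
JDN 1951251 corresponds to 27 March 630 CE.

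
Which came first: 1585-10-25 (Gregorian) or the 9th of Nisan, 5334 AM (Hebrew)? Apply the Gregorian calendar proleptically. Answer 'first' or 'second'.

second

The two dates have Julian Day Numbers 2300267 and 2296051 respectively.
Since 2296051 < 2300267, the second date comes first.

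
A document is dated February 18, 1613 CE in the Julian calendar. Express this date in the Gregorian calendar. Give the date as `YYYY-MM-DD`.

At this point the Julian calendar is 10 days behind the Gregorian.
18 February 1613 Julian + 10 days → 28 February 1613 Gregorian.

1613-02-28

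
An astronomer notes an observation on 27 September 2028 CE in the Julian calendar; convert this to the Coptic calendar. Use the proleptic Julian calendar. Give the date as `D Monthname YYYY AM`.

Julian Day Number of the source date = 2462055.
Converting JDN 2462055 to the Coptic calendar gives 30 Thout 1745 AM.

30 Thout 1745 AM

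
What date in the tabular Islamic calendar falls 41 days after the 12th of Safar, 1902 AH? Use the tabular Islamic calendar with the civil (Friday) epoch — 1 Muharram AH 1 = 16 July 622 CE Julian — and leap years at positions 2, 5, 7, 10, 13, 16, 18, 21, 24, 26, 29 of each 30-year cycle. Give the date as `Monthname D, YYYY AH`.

Rabi' al-Awwal 24, 1902 AH

The starting date is JDN 2622132; 2622132 + 41 = 2622173.
JDN 2622173 corresponds to Rabi' al-Awwal 24, 1902 AH.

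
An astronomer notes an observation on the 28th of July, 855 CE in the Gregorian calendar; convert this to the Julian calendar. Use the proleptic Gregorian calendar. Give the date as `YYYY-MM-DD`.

0855-07-24

At this point the Julian calendar is 4 days behind the Gregorian.
28 July 855 Gregorian − 4 days → 24 July 855 Julian.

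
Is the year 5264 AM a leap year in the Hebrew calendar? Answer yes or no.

no

Hebrew year 5264 is year 1 of its 19-year Metonic cycle; leap years are at positions 3, 6, 8, 11, 14, 17, 19, so it is a common year (12 months).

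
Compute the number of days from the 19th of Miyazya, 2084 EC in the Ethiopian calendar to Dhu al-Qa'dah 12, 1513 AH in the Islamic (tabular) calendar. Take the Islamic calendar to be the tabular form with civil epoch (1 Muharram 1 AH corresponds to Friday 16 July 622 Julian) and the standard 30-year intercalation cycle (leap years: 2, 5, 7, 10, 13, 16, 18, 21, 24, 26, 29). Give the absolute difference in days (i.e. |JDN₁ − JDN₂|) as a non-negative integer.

First date → JDN 2485265; second date → JDN 2484548.
The interval is |2485265 − 2484548| = 717 days.

717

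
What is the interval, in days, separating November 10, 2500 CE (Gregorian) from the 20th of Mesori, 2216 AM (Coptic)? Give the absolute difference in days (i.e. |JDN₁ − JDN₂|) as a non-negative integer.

72

First date → JDN 2634480; second date → JDN 2634408.
The interval is |2634480 − 2634408| = 72 days.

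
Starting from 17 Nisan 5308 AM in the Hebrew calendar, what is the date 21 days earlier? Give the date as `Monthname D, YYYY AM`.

JDN of 17 Nisan 5308 AM = 2286550.
2286550 − 21 = 2286529.
JDN 2286529 in the Hebrew calendar is Adar 25, 5308 AM.

Adar 25, 5308 AM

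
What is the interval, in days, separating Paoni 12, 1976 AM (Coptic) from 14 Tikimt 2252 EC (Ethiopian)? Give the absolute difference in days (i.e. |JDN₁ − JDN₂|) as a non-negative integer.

238

JDN of the first date = 2546680.
JDN of the second date = 2546442.
|2546442 − 2546680| = 238.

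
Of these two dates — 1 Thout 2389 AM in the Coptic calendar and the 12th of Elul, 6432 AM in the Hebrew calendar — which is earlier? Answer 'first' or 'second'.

The two dates have Julian Day Numbers 2697247 and 2697227 respectively.
Since 2697227 < 2697247, the second date comes first.

second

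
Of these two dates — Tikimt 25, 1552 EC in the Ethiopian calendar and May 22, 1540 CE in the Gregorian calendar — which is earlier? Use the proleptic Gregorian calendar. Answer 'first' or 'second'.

second

The two dates have Julian Day Numbers 2290778 and 2283675 respectively.
Since 2283675 < 2290778, the second date comes first.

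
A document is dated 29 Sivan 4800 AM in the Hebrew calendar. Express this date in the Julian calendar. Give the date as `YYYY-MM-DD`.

Julian Day Number of the source date = 2101082.
Converting JDN 2101082 to the Julian calendar gives 13 June 1040 CE.

1040-06-13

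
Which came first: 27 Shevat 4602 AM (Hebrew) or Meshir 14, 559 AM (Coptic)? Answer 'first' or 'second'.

The two dates have Julian Day Numbers 2028640 and 2029002 respectively.
Since 2028640 < 2029002, the first date comes first.

first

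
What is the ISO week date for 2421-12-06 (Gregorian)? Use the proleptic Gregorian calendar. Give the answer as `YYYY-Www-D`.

The weekday is Monday (ISO weekday 1).
That Monday belongs to ISO week 49 of ISO year 2421.

2421-W49-1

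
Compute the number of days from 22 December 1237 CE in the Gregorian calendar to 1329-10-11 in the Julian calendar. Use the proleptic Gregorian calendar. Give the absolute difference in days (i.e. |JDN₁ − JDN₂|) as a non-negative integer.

First date → JDN 2173221; second date → JDN 2206759.
The interval is |2173221 − 2206759| = 33538 days.

33538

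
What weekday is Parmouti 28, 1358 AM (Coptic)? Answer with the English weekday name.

Saturday

Equivalently 3 May 1642 Gregorian, JDN 2320911.
2320911 ≡ 5 (mod 7); counting from Monday = 0 gives Saturday.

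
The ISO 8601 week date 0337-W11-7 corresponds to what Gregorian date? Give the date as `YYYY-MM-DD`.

0337-03-21

ISO week 1 of 337 is the week containing the first Thursday of 337.
Week 11, day 7 (Sunday) lands on 0337-03-21.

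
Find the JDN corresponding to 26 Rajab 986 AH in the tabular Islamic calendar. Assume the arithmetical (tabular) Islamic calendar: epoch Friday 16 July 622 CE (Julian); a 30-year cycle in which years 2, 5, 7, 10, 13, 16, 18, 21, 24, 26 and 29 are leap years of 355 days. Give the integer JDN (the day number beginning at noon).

2297693

In the proleptic Gregorian calendar the same day is 8 October 1578.
JDN 2400001 is 17 November 1858 CE (Gregorian), MJD 0; the target day is −102308 days from there, so JDN = 2297693.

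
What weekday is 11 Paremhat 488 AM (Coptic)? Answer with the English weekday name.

Saturday

This is JDN 2003097 (11 March 772 Gregorian).
Since JDN mod 7 = 5 (0 = Monday), the day is Saturday.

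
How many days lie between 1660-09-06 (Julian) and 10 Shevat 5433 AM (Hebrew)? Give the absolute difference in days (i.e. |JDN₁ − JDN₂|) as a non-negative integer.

4516

JDN of the first date = 2327622.
JDN of the second date = 2332138.
|2332138 − 2327622| = 4516.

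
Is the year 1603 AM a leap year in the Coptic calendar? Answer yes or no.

1603 mod 4 = 3; in the Coptic calendar a year is leap when year mod 4 = 3, so it is a leap year.

yes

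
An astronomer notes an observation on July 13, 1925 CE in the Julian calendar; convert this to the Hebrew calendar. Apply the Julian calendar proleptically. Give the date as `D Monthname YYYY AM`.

5 Av 5685 AM

Both dates share Julian Day Number 2424358; in the Hebrew calendar that is 5 Av 5685 AM.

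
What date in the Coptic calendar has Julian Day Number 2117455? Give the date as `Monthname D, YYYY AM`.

Parmouti 16, 801 AM

The proleptic Gregorian equivalent of JDN 2117455 is 17 April 1085.
In the Coptic calendar that day is Parmouti 16, 801 AM.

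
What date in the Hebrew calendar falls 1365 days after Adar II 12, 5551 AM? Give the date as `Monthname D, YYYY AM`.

Kislev 20, 5555 AM

The starting date is JDN 2375286; 2375286 + 1365 = 2376651.
JDN 2376651 corresponds to Kislev 20, 5555 AM.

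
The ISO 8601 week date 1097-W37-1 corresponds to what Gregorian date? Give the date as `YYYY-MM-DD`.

ISO week 1 of 1097 is the week containing the first Thursday of 1097.
Week 37, day 1 (Monday) lands on 1097-09-13.

1097-09-13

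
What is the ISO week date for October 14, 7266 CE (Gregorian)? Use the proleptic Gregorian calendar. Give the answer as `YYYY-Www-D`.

7266-W41-4

The weekday is Thursday (ISO weekday 4).
That Thursday belongs to ISO week 41 of ISO year 7266.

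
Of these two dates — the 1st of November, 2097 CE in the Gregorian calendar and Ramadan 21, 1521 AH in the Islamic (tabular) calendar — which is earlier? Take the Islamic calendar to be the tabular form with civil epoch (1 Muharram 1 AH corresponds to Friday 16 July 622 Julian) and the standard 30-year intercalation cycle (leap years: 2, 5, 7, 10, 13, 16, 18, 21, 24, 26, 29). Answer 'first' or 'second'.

first

The two dates have Julian Day Numbers 2487279 and 2487333 respectively.
Since 2487279 < 2487333, the first date comes first.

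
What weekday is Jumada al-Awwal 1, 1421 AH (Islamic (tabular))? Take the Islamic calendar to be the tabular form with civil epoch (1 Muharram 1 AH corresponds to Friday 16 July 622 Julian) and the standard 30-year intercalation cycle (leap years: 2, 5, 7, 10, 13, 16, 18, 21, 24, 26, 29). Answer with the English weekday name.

In the Gregorian calendar this is 2 August 2000 (JDN 2451759).
JDN 2451759 mod 7 = 2, and JDN 0 was a Monday, so this is a Wednesday.

Wednesday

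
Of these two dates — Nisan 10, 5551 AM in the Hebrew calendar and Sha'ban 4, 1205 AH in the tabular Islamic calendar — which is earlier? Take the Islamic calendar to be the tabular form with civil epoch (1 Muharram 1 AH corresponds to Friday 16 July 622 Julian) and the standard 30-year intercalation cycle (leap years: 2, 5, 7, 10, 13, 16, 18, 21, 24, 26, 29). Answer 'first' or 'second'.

First date → JDN 2375313; second date → JDN 2375307.
JDN 2375307 < JDN 2375313, so the second date is earlier.

second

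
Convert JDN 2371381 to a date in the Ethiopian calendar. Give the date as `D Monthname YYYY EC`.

3 Hamle 1772 EC

JDN 2371381 is 8 July 1780 in the Gregorian calendar.
In the Ethiopian calendar that day is 3 Hamle 1772 EC.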